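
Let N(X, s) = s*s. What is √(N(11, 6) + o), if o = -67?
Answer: I*√31 ≈ 5.5678*I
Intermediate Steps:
N(X, s) = s²
√(N(11, 6) + o) = √(6² - 67) = √(36 - 67) = √(-31) = I*√31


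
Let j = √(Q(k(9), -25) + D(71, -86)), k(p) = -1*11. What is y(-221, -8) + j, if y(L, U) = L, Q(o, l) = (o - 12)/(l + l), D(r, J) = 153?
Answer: -221 + √15346/10 ≈ -208.61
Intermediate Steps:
k(p) = -11
Q(o, l) = (-12 + o)/(2*l) (Q(o, l) = (-12 + o)/((2*l)) = (-12 + o)*(1/(2*l)) = (-12 + o)/(2*l))
j = √15346/10 (j = √((½)*(-12 - 11)/(-25) + 153) = √((½)*(-1/25)*(-23) + 153) = √(23/50 + 153) = √(7673/50) = √15346/10 ≈ 12.388)
y(-221, -8) + j = -221 + √15346/10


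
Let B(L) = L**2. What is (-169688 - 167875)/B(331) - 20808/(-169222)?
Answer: -27421670349/9270065771 ≈ -2.9581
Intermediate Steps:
(-169688 - 167875)/B(331) - 20808/(-169222) = (-169688 - 167875)/(331**2) - 20808/(-169222) = -337563/109561 - 20808*(-1/169222) = -337563*1/109561 + 10404/84611 = -337563/109561 + 10404/84611 = -27421670349/9270065771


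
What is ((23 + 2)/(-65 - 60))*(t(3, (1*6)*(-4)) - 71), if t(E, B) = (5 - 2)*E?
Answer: 62/5 ≈ 12.400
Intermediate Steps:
t(E, B) = 3*E
((23 + 2)/(-65 - 60))*(t(3, (1*6)*(-4)) - 71) = ((23 + 2)/(-65 - 60))*(3*3 - 71) = (25/(-125))*(9 - 71) = (25*(-1/125))*(-62) = -⅕*(-62) = 62/5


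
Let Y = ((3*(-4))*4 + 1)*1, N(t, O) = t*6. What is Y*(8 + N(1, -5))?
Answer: -658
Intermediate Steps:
N(t, O) = 6*t
Y = -47 (Y = (-12*4 + 1)*1 = (-48 + 1)*1 = -47*1 = -47)
Y*(8 + N(1, -5)) = -47*(8 + 6*1) = -47*(8 + 6) = -47*14 = -658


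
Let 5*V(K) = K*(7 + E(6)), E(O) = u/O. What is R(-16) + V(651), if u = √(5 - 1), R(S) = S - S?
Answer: 4774/5 ≈ 954.80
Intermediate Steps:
R(S) = 0
u = 2 (u = √4 = 2)
E(O) = 2/O
V(K) = 22*K/15 (V(K) = (K*(7 + 2/6))/5 = (K*(7 + 2*(⅙)))/5 = (K*(7 + ⅓))/5 = (K*(22/3))/5 = (22*K/3)/5 = 22*K/15)
R(-16) + V(651) = 0 + (22/15)*651 = 0 + 4774/5 = 4774/5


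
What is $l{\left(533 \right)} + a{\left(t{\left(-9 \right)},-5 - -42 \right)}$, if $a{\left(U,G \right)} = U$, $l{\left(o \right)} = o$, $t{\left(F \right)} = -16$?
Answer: $517$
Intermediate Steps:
$l{\left(533 \right)} + a{\left(t{\left(-9 \right)},-5 - -42 \right)} = 533 - 16 = 517$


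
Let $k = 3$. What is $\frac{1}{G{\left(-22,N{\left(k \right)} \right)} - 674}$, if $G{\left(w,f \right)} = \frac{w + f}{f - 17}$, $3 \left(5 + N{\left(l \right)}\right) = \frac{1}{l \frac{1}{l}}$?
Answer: $- \frac{13}{8746} \approx -0.0014864$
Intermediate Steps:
$N{\left(l \right)} = - \frac{14}{3}$ ($N{\left(l \right)} = -5 + \frac{1}{3 \frac{l}{l}} = -5 + \frac{1}{3 \cdot 1} = -5 + \frac{1}{3} \cdot 1 = -5 + \frac{1}{3} = - \frac{14}{3}$)
$G{\left(w,f \right)} = \frac{f + w}{-17 + f}$
$\frac{1}{G{\left(-22,N{\left(k \right)} \right)} - 674} = \frac{1}{\frac{- \frac{14}{3} - 22}{-17 - \frac{14}{3}} - 674} = \frac{1}{\frac{1}{- \frac{65}{3}} \left(- \frac{80}{3}\right) - 674} = \frac{1}{\left(- \frac{3}{65}\right) \left(- \frac{80}{3}\right) - 674} = \frac{1}{\frac{16}{13} - 674} = \frac{1}{- \frac{8746}{13}} = - \frac{13}{8746}$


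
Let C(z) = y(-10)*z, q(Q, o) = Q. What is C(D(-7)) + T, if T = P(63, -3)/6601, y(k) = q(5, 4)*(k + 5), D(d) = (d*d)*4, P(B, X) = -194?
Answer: -32345094/6601 ≈ -4900.0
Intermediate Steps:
D(d) = 4*d² (D(d) = d²*4 = 4*d²)
y(k) = 25 + 5*k (y(k) = 5*(k + 5) = 5*(5 + k) = 25 + 5*k)
C(z) = -25*z (C(z) = (25 + 5*(-10))*z = (25 - 50)*z = -25*z)
T = -194/6601 ≈ -0.029390
C(D(-7)) + T = -100*(-7)² - 194/6601 = -100*49 - 194/6601 = -25*196 - 194/6601 = -4900 - 194/6601 = -32345094/6601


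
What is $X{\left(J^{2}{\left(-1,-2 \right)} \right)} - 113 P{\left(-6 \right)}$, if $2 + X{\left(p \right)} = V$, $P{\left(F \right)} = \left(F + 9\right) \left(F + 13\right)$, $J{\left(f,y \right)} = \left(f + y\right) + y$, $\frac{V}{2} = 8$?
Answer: $-2359$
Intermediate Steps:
$V = 16$ ($V = 2 \cdot 8 = 16$)
$J{\left(f,y \right)} = f + 2 y$
$P{\left(F \right)} = \left(9 + F\right) \left(13 + F\right)$
$X{\left(p \right)} = 14$ ($X{\left(p \right)} = -2 + 16 = 14$)
$X{\left(J^{2}{\left(-1,-2 \right)} \right)} - 113 P{\left(-6 \right)} = 14 - 113 \left(117 + \left(-6\right)^{2} + 22 \left(-6\right)\right) = 14 - 113 \left(117 + 36 - 132\right) = 14 - 2373 = -2359$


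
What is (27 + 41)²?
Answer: 4624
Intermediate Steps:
(27 + 41)² = 68² = 4624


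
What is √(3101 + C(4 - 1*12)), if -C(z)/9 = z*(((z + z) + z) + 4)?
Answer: √1661 ≈ 40.755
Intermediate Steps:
C(z) = -9*z*(4 + 3*z) (C(z) = -9*z*(((z + z) + z) + 4) = -9*z*((2*z + z) + 4) = -9*z*(3*z + 4) = -9*z*(4 + 3*z))
√(3101 + C(4 - 1*12)) = √(3101 - 9*(4 - 1*12)*(4 + 3*(4 - 1*12))) = √(3101 - 9*(4 - 12)*(4 + 3*(4 - 12))) = √(3101 - 9*(-8)*(4 + 3*(-8))) = √(3101 - 9*(-8)*(4 - 24)) = √(3101 - 9*(-8)*(-20)) = √(3101 - 1440) = √1661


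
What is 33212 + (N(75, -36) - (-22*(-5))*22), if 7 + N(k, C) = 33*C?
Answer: 29597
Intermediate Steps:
N(k, C) = -7 + 33*C
33212 + (N(75, -36) - (-22*(-5))*22) = 33212 + ((-7 + 33*(-36)) - (-22*(-5))*22) = 33212 + ((-7 - 1188) - 110*22) = 33212 + (-1195 - 1*2420) = 33212 + (-1195 - 2420) = 33212 - 3615 = 29597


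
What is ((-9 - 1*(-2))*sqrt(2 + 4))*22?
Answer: -154*sqrt(6) ≈ -377.22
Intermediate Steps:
((-9 - 1*(-2))*sqrt(2 + 4))*22 = ((-9 + 2)*sqrt(6))*22 = -7*sqrt(6)*22 = -154*sqrt(6)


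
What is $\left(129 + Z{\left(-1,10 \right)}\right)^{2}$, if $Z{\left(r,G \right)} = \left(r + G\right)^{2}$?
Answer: $44100$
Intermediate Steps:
$Z{\left(r,G \right)} = \left(G + r\right)^{2}$
$\left(129 + Z{\left(-1,10 \right)}\right)^{2} = \left(129 + \left(10 - 1\right)^{2}\right)^{2} = \left(129 + 9^{2}\right)^{2} = \left(129 + 81\right)^{2} = 210^{2} = 44100$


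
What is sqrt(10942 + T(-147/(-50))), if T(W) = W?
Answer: sqrt(1094494)/10 ≈ 104.62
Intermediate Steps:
sqrt(10942 + T(-147/(-50))) = sqrt(10942 - 147/(-50)) = sqrt(10942 - 147*(-1/50)) = sqrt(10942 + 147/50) = sqrt(547247/50) = sqrt(1094494)/10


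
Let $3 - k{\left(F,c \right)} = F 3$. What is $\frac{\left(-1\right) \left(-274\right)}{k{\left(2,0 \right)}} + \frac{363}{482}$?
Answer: $- \frac{130979}{1446} \approx -90.58$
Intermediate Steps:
$k{\left(F,c \right)} = 3 - 3 F$ ($k{\left(F,c \right)} = 3 - F 3 = 3 - 3 F$)
$\frac{\left(-1\right) \left(-274\right)}{k{\left(2,0 \right)}} + \frac{363}{482} = \frac{\left(-1\right) \left(-274\right)}{3 - 6} + \frac{363}{482} = \frac{274}{3 - 6} + 363 \cdot \frac{1}{482} = \frac{274}{-3} + \frac{363}{482} = 274 \left(- \frac{1}{3}\right) + \frac{363}{482} = - \frac{274}{3} + \frac{363}{482} = - \frac{130979}{1446}$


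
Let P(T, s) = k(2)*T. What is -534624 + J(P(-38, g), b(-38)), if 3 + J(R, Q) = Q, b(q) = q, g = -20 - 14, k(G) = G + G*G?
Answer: -534665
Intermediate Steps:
k(G) = G + G**2
g = -34
P(T, s) = 6*T (P(T, s) = (2*(1 + 2))*T = (2*3)*T = 6*T)
J(R, Q) = -3 + Q
-534624 + J(P(-38, g), b(-38)) = -534624 + (-3 - 38) = -534624 - 41 = -534665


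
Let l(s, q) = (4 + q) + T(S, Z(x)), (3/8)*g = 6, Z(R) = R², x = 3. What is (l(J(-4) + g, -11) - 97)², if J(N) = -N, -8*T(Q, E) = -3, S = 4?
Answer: 687241/64 ≈ 10738.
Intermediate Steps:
g = 16 (g = (8/3)*6 = 16)
T(Q, E) = 3/8 (T(Q, E) = -⅛*(-3) = 3/8)
l(s, q) = 35/8 + q (l(s, q) = (4 + q) + 3/8 = 35/8 + q)
(l(J(-4) + g, -11) - 97)² = ((35/8 - 11) - 97)² = (-53/8 - 97)² = (-829/8)² = 687241/64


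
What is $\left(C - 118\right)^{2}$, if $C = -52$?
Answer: $28900$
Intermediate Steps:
$\left(C - 118\right)^{2} = \left(-52 - 118\right)^{2} = \left(-170\right)^{2} = 28900$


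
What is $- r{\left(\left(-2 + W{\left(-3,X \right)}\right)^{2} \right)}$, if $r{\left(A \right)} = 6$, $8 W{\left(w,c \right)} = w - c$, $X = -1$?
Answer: $-6$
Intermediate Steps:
$W{\left(w,c \right)} = - \frac{c}{8} + \frac{w}{8}$ ($W{\left(w,c \right)} = \frac{w - c}{8} = - \frac{c}{8} + \frac{w}{8}$)
$- r{\left(\left(-2 + W{\left(-3,X \right)}\right)^{2} \right)} = \left(-1\right) 6 = -6$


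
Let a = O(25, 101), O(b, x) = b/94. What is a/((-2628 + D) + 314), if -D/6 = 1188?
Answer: -25/887548 ≈ -2.8168e-5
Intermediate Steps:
D = -7128 (D = -6*1188 = -7128)
O(b, x) = b/94 (O(b, x) = b*(1/94) = b/94)
a = 25/94 (a = (1/94)*25 = 25/94 ≈ 0.26596)
a/((-2628 + D) + 314) = 25/(94*((-2628 - 7128) + 314)) = 25/(94*(-9756 + 314)) = (25/94)/(-9442) = (25/94)*(-1/9442) = -25/887548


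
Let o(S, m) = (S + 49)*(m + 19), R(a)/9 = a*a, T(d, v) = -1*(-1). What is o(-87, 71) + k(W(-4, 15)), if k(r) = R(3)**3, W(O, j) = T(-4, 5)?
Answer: 528021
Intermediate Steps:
T(d, v) = 1
R(a) = 9*a**2 (R(a) = 9*(a*a) = 9*a**2)
o(S, m) = (19 + m)*(49 + S) (o(S, m) = (49 + S)*(19 + m) = (19 + m)*(49 + S))
W(O, j) = 1
k(r) = 531441 (k(r) = (9*3**2)**3 = (9*9)**3 = 81**3 = 531441)
o(-87, 71) + k(W(-4, 15)) = (931 + 19*(-87) + 49*71 - 87*71) + 531441 = (931 - 1653 + 3479 - 6177) + 531441 = -3420 + 531441 = 528021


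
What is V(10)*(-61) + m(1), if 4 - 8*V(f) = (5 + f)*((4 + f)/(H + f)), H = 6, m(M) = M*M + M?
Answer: 4581/64 ≈ 71.578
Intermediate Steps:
m(M) = M + M² (m(M) = M² + M = M + M²)
V(f) = ½ - (4 + f)*(5 + f)/(8*(6 + f)) (V(f) = ½ - (5 + f)*(4 + f)/(6 + f)/8 = ½ - (4 + f)*(5 + f)/(8*(6 + f)))
V(10)*(-61) + m(1) = ((4 - 1*10² - 5*10)/(8*(6 + 10)))*(-61) + 1*(1 + 1) = ((⅛)*(4 - 1*100 - 50)/16)*(-61) + 1*2 = ((⅛)*(1/16)*(4 - 100 - 50))*(-61) + 2 = ((⅛)*(1/16)*(-146))*(-61) + 2 = -73/64*(-61) + 2 = 4453/64 + 2 = 4581/64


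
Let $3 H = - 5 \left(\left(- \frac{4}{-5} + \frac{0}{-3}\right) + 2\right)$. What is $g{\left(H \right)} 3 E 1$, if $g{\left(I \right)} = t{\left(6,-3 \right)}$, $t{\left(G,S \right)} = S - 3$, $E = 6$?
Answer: $-108$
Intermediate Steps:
$H = - \frac{14}{3}$ ($H = \frac{\left(-5\right) \left(\left(- \frac{4}{-5} + \frac{0}{-3}\right) + 2\right)}{3} = \frac{\left(-5\right) \left(\left(\left(-4\right) \left(- \frac{1}{5}\right) + 0 \left(- \frac{1}{3}\right)\right) + 2\right)}{3} = \frac{\left(-5\right) \left(\left(\frac{4}{5} + 0\right) + 2\right)}{3} = \frac{\left(-5\right) \left(\frac{4}{5} + 2\right)}{3} = \frac{\left(-5\right) \frac{14}{5}}{3} = \frac{1}{3} \left(-14\right) = - \frac{14}{3} \approx -4.6667$)
$t{\left(G,S \right)} = -3 + S$
$g{\left(I \right)} = -6$ ($g{\left(I \right)} = -3 - 3 = -6$)
$g{\left(H \right)} 3 E 1 = - 6 \cdot 3 \cdot 6 \cdot 1 = - 6 \cdot 18 \cdot 1 = \left(-6\right) 18 = -108$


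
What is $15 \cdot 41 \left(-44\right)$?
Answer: $-27060$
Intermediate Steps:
$15 \cdot 41 \left(-44\right) = 615 \left(-44\right) = -27060$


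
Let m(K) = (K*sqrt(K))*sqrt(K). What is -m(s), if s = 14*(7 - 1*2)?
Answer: -4900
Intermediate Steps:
s = 70 (s = 14*(7 - 2) = 14*5 = 70)
m(K) = K**2 (m(K) = K**(3/2)*sqrt(K) = K**2)
-m(s) = -1*70**2 = -1*4900 = -4900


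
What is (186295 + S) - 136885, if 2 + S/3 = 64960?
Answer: 244284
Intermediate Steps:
S = 194874 (S = -6 + 3*64960 = -6 + 194880 = 194874)
(186295 + S) - 136885 = (186295 + 194874) - 136885 = 381169 - 136885 = 244284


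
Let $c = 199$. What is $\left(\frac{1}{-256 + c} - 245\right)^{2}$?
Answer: $\frac{195049156}{3249} \approx 60034.0$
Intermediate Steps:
$\left(\frac{1}{-256 + c} - 245\right)^{2} = \left(\frac{1}{-256 + 199} - 245\right)^{2} = \left(\frac{1}{-57} - 245\right)^{2} = \left(- \frac{1}{57} - 245\right)^{2} = \left(- \frac{13966}{57}\right)^{2} = \frac{195049156}{3249}$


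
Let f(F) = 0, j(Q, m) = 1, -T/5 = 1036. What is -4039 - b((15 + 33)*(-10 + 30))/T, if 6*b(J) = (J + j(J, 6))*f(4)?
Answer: -4039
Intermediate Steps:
T = -5180 (T = -5*1036 = -5180)
b(J) = 0 (b(J) = ((J + 1)*0)/6 = ((1 + J)*0)/6 = (1/6)*0 = 0)
-4039 - b((15 + 33)*(-10 + 30))/T = -4039 - 0/(-5180) = -4039 - 0*(-1)/5180 = -4039 - 1*0 = -4039 + 0 = -4039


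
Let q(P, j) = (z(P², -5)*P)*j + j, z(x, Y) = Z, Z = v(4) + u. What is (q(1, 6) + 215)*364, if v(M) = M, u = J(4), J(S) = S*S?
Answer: 124124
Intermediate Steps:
J(S) = S²
u = 16 (u = 4² = 16)
Z = 20 (Z = 4 + 16 = 20)
z(x, Y) = 20
q(P, j) = j + 20*P*j (q(P, j) = (20*P)*j + j = 20*P*j + j = j + 20*P*j)
(q(1, 6) + 215)*364 = (6*(1 + 20*1) + 215)*364 = (6*(1 + 20) + 215)*364 = (6*21 + 215)*364 = (126 + 215)*364 = 341*364 = 124124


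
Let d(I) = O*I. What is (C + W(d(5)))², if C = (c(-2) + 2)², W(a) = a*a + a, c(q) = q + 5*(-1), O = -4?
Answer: 164025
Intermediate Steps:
d(I) = -4*I
c(q) = -5 + q (c(q) = q - 5 = -5 + q)
W(a) = a + a² (W(a) = a² + a = a + a²)
C = 25 (C = ((-5 - 2) + 2)² = (-7 + 2)² = (-5)² = 25)
(C + W(d(5)))² = (25 + (-4*5)*(1 - 4*5))² = (25 - 20*(1 - 20))² = (25 - 20*(-19))² = (25 + 380)² = 405² = 164025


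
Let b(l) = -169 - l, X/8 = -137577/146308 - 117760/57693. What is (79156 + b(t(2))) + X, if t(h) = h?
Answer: 166626725546203/2110236861 ≈ 78961.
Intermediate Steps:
X = -50332919882/2110236861 (X = 8*(-137577/146308 - 117760/57693) = 8*(-25166459941/8440947444) = -50332919882/2110236861 ≈ -23.852)
(79156 + b(t(2))) + X = (79156 + (-169 - 1*2)) - 50332919882/2110236861 = (79156 + (-169 - 2)) - 50332919882/2110236861 = (79156 - 171) - 50332919882/2110236861 = 78985 - 50332919882/2110236861 = 166626725546203/2110236861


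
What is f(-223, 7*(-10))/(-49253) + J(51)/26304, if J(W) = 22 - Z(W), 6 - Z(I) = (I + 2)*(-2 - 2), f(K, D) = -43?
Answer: -2130629/323887728 ≈ -0.0065783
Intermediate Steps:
Z(I) = 14 + 4*I (Z(I) = 6 - (I + 2)*(-2 - 2) = 6 - (2 + I)*(-4) = 6 - (-8 - 4*I) = 6 + (8 + 4*I) = 14 + 4*I)
J(W) = 8 - 4*W (J(W) = 22 - (14 + 4*W) = 22 + (-14 - 4*W) = 8 - 4*W)
f(-223, 7*(-10))/(-49253) + J(51)/26304 = -43/(-49253) + (8 - 4*51)/26304 = -43*(-1/49253) + (8 - 204)*(1/26304) = 43/49253 - 196*1/26304 = 43/49253 - 49/6576 = -2130629/323887728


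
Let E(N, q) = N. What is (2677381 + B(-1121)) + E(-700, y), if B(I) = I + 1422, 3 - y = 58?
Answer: 2676982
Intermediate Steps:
y = -55 (y = 3 - 1*58 = 3 - 58 = -55)
B(I) = 1422 + I
(2677381 + B(-1121)) + E(-700, y) = (2677381 + (1422 - 1121)) - 700 = (2677381 + 301) - 700 = 2677682 - 700 = 2676982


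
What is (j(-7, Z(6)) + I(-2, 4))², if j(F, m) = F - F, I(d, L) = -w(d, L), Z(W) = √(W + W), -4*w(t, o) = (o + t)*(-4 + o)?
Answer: 0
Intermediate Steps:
w(t, o) = -(-4 + o)*(o + t)/4 (w(t, o) = -(o + t)*(-4 + o)/4 = -(-4 + o)*(o + t)/4)
Z(W) = √2*√W (Z(W) = √(2*W) = √2*√W)
I(d, L) = -L - d + L²/4 + L*d/4 (I(d, L) = -(L + d - L²/4 - L*d/4) = -L - d + L²/4 + L*d/4)
j(F, m) = 0
(j(-7, Z(6)) + I(-2, 4))² = (0 + (-1*4 - 1*(-2) + (¼)*4² + (¼)*4*(-2)))² = (0 + (-4 + 2 + (¼)*16 - 2))² = (0 + (-4 + 2 + 4 - 2))² = (0 + 0)² = 0² = 0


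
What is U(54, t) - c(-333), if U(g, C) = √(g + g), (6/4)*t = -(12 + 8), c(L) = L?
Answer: 333 + 6*√3 ≈ 343.39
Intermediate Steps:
t = -40/3 (t = 2*(-(12 + 8))/3 = 2*(-1*20)/3 = (⅔)*(-20) = -40/3 ≈ -13.333)
U(g, C) = √2*√g (U(g, C) = √(2*g) = √2*√g)
U(54, t) - c(-333) = √2*√54 - 1*(-333) = √2*(3*√6) + 333 = 6*√3 + 333 = 333 + 6*√3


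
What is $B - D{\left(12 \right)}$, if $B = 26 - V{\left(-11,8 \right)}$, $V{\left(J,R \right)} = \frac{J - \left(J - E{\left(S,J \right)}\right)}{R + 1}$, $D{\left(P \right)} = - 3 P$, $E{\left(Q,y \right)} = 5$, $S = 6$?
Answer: $\frac{553}{9} \approx 61.444$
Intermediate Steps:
$V{\left(J,R \right)} = \frac{5}{1 + R}$ ($V{\left(J,R \right)} = \frac{J - \left(-5 + J\right)}{R + 1} = \frac{5}{1 + R}$)
$B = \frac{229}{9}$ ($B = 26 - \frac{5}{1 + 8} = 26 - \frac{5}{9} = \frac{229}{9} \approx 25.444$)
$B - D{\left(12 \right)} = \frac{229}{9} - \left(-3\right) 12 = \frac{229}{9} - -36 = \frac{229}{9} + 36 = \frac{553}{9}$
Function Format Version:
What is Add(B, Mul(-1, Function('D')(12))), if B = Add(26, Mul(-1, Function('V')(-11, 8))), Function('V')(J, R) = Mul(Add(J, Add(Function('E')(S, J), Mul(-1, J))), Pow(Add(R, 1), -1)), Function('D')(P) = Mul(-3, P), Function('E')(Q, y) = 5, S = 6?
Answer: Rational(553, 9) ≈ 61.444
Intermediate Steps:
Function('V')(J, R) = Mul(5, Pow(Add(1, R), -1)) (Function('V')(J, R) = Mul(Add(J, Add(5, Mul(-1, J))), Pow(Add(R, 1), -1)) = Mul(5, Pow(Add(1, R), -1)))
B = Rational(229, 9) (B = Add(26, Mul(-1, Mul(5, Pow(Add(1, 8), -1)))) = Add(26, Mul(-1, Mul(5, Pow(9, -1)))) = Add(26, Mul(-1, Mul(5, Rational(1, 9)))) = Add(26, Mul(-1, Rational(5, 9))) = Add(26, Rational(-5, 9)) = Rational(229, 9) ≈ 25.444)
Add(B, Mul(-1, Function('D')(12))) = Add(Rational(229, 9), Mul(-1, Mul(-3, 12))) = Add(Rational(229, 9), Mul(-1, -36)) = Add(Rational(229, 9), 36) = Rational(553, 9)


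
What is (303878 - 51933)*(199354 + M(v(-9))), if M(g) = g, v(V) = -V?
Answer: 50228511035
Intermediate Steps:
(303878 - 51933)*(199354 + M(v(-9))) = (303878 - 51933)*(199354 - 1*(-9)) = 251945*(199354 + 9) = 251945*199363 = 50228511035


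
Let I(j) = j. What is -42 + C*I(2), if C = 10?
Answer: -22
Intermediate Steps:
-42 + C*I(2) = -42 + 10*2 = -42 + 20 = -22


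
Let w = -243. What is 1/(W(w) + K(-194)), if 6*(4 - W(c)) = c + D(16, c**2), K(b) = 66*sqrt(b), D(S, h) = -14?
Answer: 1686/30501265 - 2376*I*sqrt(194)/30501265 ≈ 5.5276e-5 - 0.001085*I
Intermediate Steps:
W(c) = 19/3 - c/6 (W(c) = 4 - (c - 14)/6 = 4 - (-14 + c)/6 = 4 + (7/3 - c/6) = 19/3 - c/6)
1/(W(w) + K(-194)) = 1/((19/3 - 1/6*(-243)) + 66*sqrt(-194)) = 1/((19/3 + 81/2) + 66*(I*sqrt(194))) = 1/(281/6 + 66*I*sqrt(194))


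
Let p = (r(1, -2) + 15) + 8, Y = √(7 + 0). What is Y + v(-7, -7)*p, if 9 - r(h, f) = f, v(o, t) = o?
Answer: -238 + √7 ≈ -235.35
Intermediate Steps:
r(h, f) = 9 - f
Y = √7 ≈ 2.6458
p = 34 (p = ((9 - 1*(-2)) + 15) + 8 = ((9 + 2) + 15) + 8 = (11 + 15) + 8 = 26 + 8 = 34)
Y + v(-7, -7)*p = √7 - 7*34 = √7 - 238 = -238 + √7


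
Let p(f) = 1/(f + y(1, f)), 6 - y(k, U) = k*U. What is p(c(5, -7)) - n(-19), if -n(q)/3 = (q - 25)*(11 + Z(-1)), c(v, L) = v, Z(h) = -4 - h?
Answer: -6335/6 ≈ -1055.8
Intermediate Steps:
y(k, U) = 6 - U*k (y(k, U) = 6 - k*U = 6 - U*k)
p(f) = ⅙ (p(f) = 1/(f + (6 - 1*f*1)) = 1/(f + (6 - f)) = 1/6 = ⅙)
n(q) = 600 - 24*q (n(q) = -3*(q - 25)*(11 + (-4 - 1*(-1))) = -3*(-25 + q)*(11 + (-4 + 1)) = -3*(-25 + q)*(11 - 3) = -3*(-25 + q)*8 = -3*(-200 + 8*q) = 600 - 24*q)
p(c(5, -7)) - n(-19) = ⅙ - (600 - 24*(-19)) = ⅙ - (600 + 456) = ⅙ - 1*1056 = ⅙ - 1056 = -6335/6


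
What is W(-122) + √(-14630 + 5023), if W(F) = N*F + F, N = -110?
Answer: 13298 + I*√9607 ≈ 13298.0 + 98.015*I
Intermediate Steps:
W(F) = -109*F (W(F) = -110*F + F = -109*F)
W(-122) + √(-14630 + 5023) = -109*(-122) + √(-14630 + 5023) = 13298 + √(-9607) = 13298 + I*√9607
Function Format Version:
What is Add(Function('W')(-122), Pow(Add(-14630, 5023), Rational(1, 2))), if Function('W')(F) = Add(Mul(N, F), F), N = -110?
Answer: Add(13298, Mul(I, Pow(9607, Rational(1, 2)))) ≈ Add(13298., Mul(98.015, I))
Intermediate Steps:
Function('W')(F) = Mul(-109, F) (Function('W')(F) = Add(Mul(-110, F), F) = Mul(-109, F))
Add(Function('W')(-122), Pow(Add(-14630, 5023), Rational(1, 2))) = Add(Mul(-109, -122), Pow(Add(-14630, 5023), Rational(1, 2))) = Add(13298, Pow(-9607, Rational(1, 2))) = Add(13298, Mul(I, Pow(9607, Rational(1, 2))))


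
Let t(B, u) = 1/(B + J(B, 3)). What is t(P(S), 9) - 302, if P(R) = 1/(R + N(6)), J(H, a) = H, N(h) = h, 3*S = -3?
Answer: -599/2 ≈ -299.50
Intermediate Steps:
S = -1 (S = (⅓)*(-3) = -1)
P(R) = 1/(6 + R) (P(R) = 1/(R + 6) = 1/(6 + R))
t(B, u) = 1/(2*B) (t(B, u) = 1/(B + B) = 1/(2*B))
t(P(S), 9) - 302 = 1/(2*(1/(6 - 1))) - 302 = 1/(2*(1/5)) - 302 = 1/(2*(⅕)) - 302 = (½)*5 - 302 = 5/2 - 302 = -599/2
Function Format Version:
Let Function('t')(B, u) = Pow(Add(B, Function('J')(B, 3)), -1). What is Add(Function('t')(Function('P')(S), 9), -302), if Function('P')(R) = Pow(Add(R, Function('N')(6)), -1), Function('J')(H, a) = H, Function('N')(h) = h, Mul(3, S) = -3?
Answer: Rational(-599, 2) ≈ -299.50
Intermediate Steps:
S = -1 (S = Mul(Rational(1, 3), -3) = -1)
Function('P')(R) = Pow(Add(6, R), -1) (Function('P')(R) = Pow(Add(R, 6), -1) = Pow(Add(6, R), -1))
Function('t')(B, u) = Mul(Rational(1, 2), Pow(B, -1)) (Function('t')(B, u) = Pow(Add(B, B), -1) = Pow(Mul(2, B), -1) = Mul(Rational(1, 2), Pow(B, -1)))
Add(Function('t')(Function('P')(S), 9), -302) = Add(Mul(Rational(1, 2), Pow(Pow(Add(6, -1), -1), -1)), -302) = Add(Mul(Rational(1, 2), Pow(Pow(5, -1), -1)), -302) = Add(Mul(Rational(1, 2), Pow(Rational(1, 5), -1)), -302) = Add(Mul(Rational(1, 2), 5), -302) = Add(Rational(5, 2), -302) = Rational(-599, 2)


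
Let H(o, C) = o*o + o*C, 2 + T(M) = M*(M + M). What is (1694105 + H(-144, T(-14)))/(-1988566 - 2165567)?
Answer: -1658681/4154133 ≈ -0.39928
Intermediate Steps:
T(M) = -2 + 2*M² (T(M) = -2 + M*(M + M) = -2 + M*(2*M) = -2 + 2*M²)
H(o, C) = o² + C*o
(1694105 + H(-144, T(-14)))/(-1988566 - 2165567) = (1694105 - 144*((-2 + 2*(-14)²) - 144))/(-1988566 - 2165567) = (1694105 - 144*((-2 + 2*196) - 144))/(-4154133) = (1694105 - 144*((-2 + 392) - 144))*(-1/4154133) = (1694105 - 144*(390 - 144))*(-1/4154133) = (1694105 - 144*246)*(-1/4154133) = (1694105 - 35424)*(-1/4154133) = 1658681*(-1/4154133) = -1658681/4154133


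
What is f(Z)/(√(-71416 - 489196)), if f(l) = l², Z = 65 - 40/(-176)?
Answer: -2059225*I*√140153/135668104 ≈ -5.6823*I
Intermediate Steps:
Z = 1435/22 (Z = 65 - 40*(-1/176) = 65 + 5/22 = 1435/22 ≈ 65.227)
f(Z)/(√(-71416 - 489196)) = (1435/22)²/(√(-71416 - 489196)) = 2059225/(484*(√(-560612))) = 2059225/(484*((2*I*√140153))) = 2059225*(-I*√140153/280306)/484 = -2059225*I*√140153/135668104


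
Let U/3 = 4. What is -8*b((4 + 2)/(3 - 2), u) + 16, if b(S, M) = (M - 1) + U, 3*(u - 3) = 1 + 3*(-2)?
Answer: -248/3 ≈ -82.667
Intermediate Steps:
U = 12 (U = 3*4 = 12)
u = 4/3 (u = 3 + (1 + 3*(-2))/3 = 3 + (1 - 6)/3 = 3 + (⅓)*(-5) = 3 - 5/3 = 4/3 ≈ 1.3333)
b(S, M) = 11 + M (b(S, M) = (M - 1) + 12 = (-1 + M) + 12 = 11 + M)
-8*b((4 + 2)/(3 - 2), u) + 16 = -8*(11 + 4/3) + 16 = -8*37/3 + 16 = -296/3 + 16 = -248/3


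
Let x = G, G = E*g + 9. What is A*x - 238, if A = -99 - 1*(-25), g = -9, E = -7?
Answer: -5566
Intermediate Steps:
A = -74 (A = -99 + 25 = -74)
G = 72 (G = -7*(-9) + 9 = 63 + 9 = 72)
x = 72
A*x - 238 = -74*72 - 238 = -5328 - 238 = -5566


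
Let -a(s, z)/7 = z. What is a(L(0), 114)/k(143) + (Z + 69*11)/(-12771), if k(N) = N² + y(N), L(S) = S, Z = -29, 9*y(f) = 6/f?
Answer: -567161288/5896587807 ≈ -0.096185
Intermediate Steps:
y(f) = 2/(3*f) (y(f) = (6/f)/9 = 2/(3*f))
a(s, z) = -7*z
k(N) = N² + 2/(3*N)
a(L(0), 114)/k(143) + (Z + 69*11)/(-12771) = (-7*114)/(((⅔ + 143³)/143)) + (-29 + 69*11)/(-12771) = -798*143/(⅔ + 2924207) + (-29 + 759)*(-1/12771) = -798/((1/143)*(8772623/3)) + 730*(-1/12771) = -798/8772623/429 - 730/12771 = -798*429/8772623 - 730/12771 = -18018/461717 - 730/12771 = -567161288/5896587807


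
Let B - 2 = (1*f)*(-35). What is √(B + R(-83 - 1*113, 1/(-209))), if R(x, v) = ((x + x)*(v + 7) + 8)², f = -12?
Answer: √326552964006/209 ≈ 2734.2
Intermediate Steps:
B = 422 (B = 2 + (1*(-12))*(-35) = 2 - 12*(-35) = 2 + 420 = 422)
R(x, v) = (8 + 2*x*(7 + v))² (R(x, v) = ((2*x)*(7 + v) + 8)² = (2*x*(7 + v) + 8)² = (8 + 2*x*(7 + v))²)
√(B + R(-83 - 1*113, 1/(-209))) = √(422 + 4*(4 + 7*(-83 - 1*113) + (-83 - 1*113)/(-209))²) = √(422 + 4*(4 + 7*(-83 - 113) - (-83 - 113)/209)²) = √(422 + 4*(4 + 7*(-196) - 1/209*(-196))²) = √(422 + 4*(4 - 1372 + 196/209)²) = √(422 + 4*(-285716/209)²) = √(422 + 4*(81633632656/43681)) = √(422 + 326534530624/43681) = √(326552964006/43681) = √326552964006/209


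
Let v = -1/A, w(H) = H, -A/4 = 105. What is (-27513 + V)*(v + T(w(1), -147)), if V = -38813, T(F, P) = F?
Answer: -13961623/210 ≈ -66484.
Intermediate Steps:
A = -420 (A = -4*105 = -420)
v = 1/420 (v = -1/(-420) = -1*(-1/420) = 1/420 ≈ 0.0023810)
(-27513 + V)*(v + T(w(1), -147)) = (-27513 - 38813)*(1/420 + 1) = -66326*421/420 = -13961623/210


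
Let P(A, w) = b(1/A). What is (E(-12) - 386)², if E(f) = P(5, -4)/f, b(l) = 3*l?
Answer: 59613841/400 ≈ 1.4903e+5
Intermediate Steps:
P(A, w) = 3/A
E(f) = 3/(5*f) (E(f) = (3/5)/f = (3*(⅕))/f = 3/(5*f))
(E(-12) - 386)² = ((⅗)/(-12) - 386)² = ((⅗)*(-1/12) - 386)² = (-1/20 - 386)² = (-7721/20)² = 59613841/400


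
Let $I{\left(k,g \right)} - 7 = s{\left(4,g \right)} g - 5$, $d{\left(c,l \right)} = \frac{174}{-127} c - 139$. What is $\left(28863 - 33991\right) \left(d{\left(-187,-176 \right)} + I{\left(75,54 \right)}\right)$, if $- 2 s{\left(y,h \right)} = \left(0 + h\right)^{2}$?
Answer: $\frac{51197054600}{127} \approx 4.0313 \cdot 10^{8}$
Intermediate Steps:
$s{\left(y,h \right)} = - \frac{h^{2}}{2}$ ($s{\left(y,h \right)} = - \frac{\left(0 + h\right)^{2}}{2} = - \frac{h^{2}}{2}$)
$d{\left(c,l \right)} = -139 - \frac{174 c}{127}$ ($d{\left(c,l \right)} = 174 \left(- \frac{1}{127}\right) c - 139 = - \frac{174 c}{127} - 139 = -139 - \frac{174 c}{127}$)
$I{\left(k,g \right)} = 2 - \frac{g^{3}}{2}$ ($I{\left(k,g \right)} = 7 + \left(- \frac{g^{2}}{2} g - 5\right) = 7 - \left(5 + \frac{g^{3}}{2}\right) = 2 - \frac{g^{3}}{2}$)
$\left(28863 - 33991\right) \left(d{\left(-187,-176 \right)} + I{\left(75,54 \right)}\right) = \left(28863 - 33991\right) \left(\left(-139 - - \frac{32538}{127}\right) + \left(2 - \frac{54^{3}}{2}\right)\right) = - 5128 \left(\left(-139 + \frac{32538}{127}\right) + \left(2 - 78732\right)\right) = - 5128 \left(\frac{14885}{127} + \left(2 - 78732\right)\right) = - 5128 \left(\frac{14885}{127} - 78730\right) = \left(-5128\right) \left(- \frac{9983825}{127}\right) = \frac{51197054600}{127}$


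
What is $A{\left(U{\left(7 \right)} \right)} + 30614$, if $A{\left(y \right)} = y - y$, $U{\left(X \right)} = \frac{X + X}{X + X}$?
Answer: $30614$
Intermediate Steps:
$U{\left(X \right)} = 1$ ($U{\left(X \right)} = \frac{2 X}{2 X} = 2 X \frac{1}{2 X} = 1$)
$A{\left(y \right)} = 0$
$A{\left(U{\left(7 \right)} \right)} + 30614 = 0 + 30614 = 30614$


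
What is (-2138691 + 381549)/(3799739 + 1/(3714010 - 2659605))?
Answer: -308789885085/667743966716 ≈ -0.46244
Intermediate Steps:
(-2138691 + 381549)/(3799739 + 1/(3714010 - 2659605)) = -1757142/(3799739 + 1/1054405) = -1757142/4006463800296/1054405 = -1757142*1054405/4006463800296 = -308789885085/667743966716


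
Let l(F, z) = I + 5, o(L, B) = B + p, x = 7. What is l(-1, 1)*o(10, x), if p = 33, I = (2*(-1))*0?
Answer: 200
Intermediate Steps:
I = 0 (I = -2*0 = 0)
o(L, B) = 33 + B (o(L, B) = B + 33 = 33 + B)
l(F, z) = 5 (l(F, z) = 0 + 5 = 5)
l(-1, 1)*o(10, x) = 5*(33 + 7) = 5*40 = 200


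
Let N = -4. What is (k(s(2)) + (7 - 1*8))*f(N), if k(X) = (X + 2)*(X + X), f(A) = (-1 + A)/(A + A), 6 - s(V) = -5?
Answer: 1425/8 ≈ 178.13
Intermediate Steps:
s(V) = 11 (s(V) = 6 - 1*(-5) = 6 + 5 = 11)
f(A) = (-1 + A)/(2*A) (f(A) = (-1 + A)/((2*A)) = (-1 + A)*(1/(2*A)) = (-1 + A)/(2*A))
k(X) = 2*X*(2 + X) (k(X) = (2 + X)*(2*X) = 2*X*(2 + X))
(k(s(2)) + (7 - 1*8))*f(N) = (2*11*(2 + 11) + (7 - 1*8))*((1/2)*(-1 - 4)/(-4)) = (2*11*13 + (7 - 8))*((1/2)*(-1/4)*(-5)) = (286 - 1)*(5/8) = 285*(5/8) = 1425/8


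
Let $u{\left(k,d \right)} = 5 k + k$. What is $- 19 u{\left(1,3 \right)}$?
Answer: $-114$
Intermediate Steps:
$u{\left(k,d \right)} = 6 k$
$- 19 u{\left(1,3 \right)} = - 19 \cdot 6 \cdot 1 = \left(-19\right) 6 = -114$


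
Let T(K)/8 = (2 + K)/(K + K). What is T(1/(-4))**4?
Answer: 614656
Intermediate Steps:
T(K) = 4*(2 + K)/K (T(K) = 8*((2 + K)/(K + K)) = 8*((2 + K)/((2*K))) = 8*((2 + K)*(1/(2*K))) = 8*((2 + K)/(2*K)) = 4*(2 + K)/K)
T(1/(-4))**4 = (4 + 8/(1/(-4)))**4 = (4 + 8/(-1/4))**4 = (4 + 8*(-4))**4 = (4 - 32)**4 = (-28)**4 = 614656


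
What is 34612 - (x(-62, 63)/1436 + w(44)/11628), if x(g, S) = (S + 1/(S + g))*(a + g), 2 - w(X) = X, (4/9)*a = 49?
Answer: 24079528481/695742 ≈ 34610.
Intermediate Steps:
a = 441/4 (a = (9/4)*49 = 441/4 ≈ 110.25)
w(X) = 2 - X
x(g, S) = (441/4 + g)*(S + 1/(S + g)) (x(g, S) = (S + 1/(S + g))*(441/4 + g) = (441/4 + g)*(S + 1/(S + g)))
34612 - (x(-62, 63)/1436 + w(44)/11628) = 34612 - (((441/4 - 62 + (441/4)*63**2 + 63*(-62)**2 - 62*63**2 + (441/4)*63*(-62))/(63 - 62))/1436 + (2 - 1*44)/11628) = 34612 - (((441/4 - 62 + (441/4)*3969 + 63*3844 - 62*3969 - 861273/2)/1)*(1/1436) + (2 - 44)*(1/11628)) = 34612 - ((1*(441/4 - 62 + 1750329/4 + 242172 - 246078 - 861273/2))*(1/1436) - 42*1/11628) = 34612 - ((1*3088)*(1/1436) - 7/1938) = 34612 - (3088*(1/1436) - 7/1938) = 34612 - (772/359 - 7/1938) = 34612 - 1*1493623/695742 = 34612 - 1493623/695742 = 24079528481/695742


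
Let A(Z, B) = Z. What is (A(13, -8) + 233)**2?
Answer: 60516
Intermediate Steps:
(A(13, -8) + 233)**2 = (13 + 233)**2 = 246**2 = 60516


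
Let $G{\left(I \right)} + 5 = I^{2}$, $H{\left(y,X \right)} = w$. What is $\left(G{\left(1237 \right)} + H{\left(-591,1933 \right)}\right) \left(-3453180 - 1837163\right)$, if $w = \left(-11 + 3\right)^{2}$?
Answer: $-8095430988204$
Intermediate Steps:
$w = 64$ ($w = \left(-8\right)^{2} = 64$)
$H{\left(y,X \right)} = 64$
$G{\left(I \right)} = -5 + I^{2}$
$\left(G{\left(1237 \right)} + H{\left(-591,1933 \right)}\right) \left(-3453180 - 1837163\right) = \left(\left(-5 + 1237^{2}\right) + 64\right) \left(-3453180 - 1837163\right) = \left(\left(-5 + 1530169\right) + 64\right) \left(-5290343\right) = \left(1530164 + 64\right) \left(-5290343\right) = 1530228 \left(-5290343\right) = -8095430988204$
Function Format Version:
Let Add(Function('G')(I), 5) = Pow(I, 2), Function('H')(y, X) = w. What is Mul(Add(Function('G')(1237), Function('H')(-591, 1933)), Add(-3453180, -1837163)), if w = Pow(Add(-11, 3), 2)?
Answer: -8095430988204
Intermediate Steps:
w = 64 (w = Pow(-8, 2) = 64)
Function('H')(y, X) = 64
Function('G')(I) = Add(-5, Pow(I, 2))
Mul(Add(Function('G')(1237), Function('H')(-591, 1933)), Add(-3453180, -1837163)) = Mul(Add(Add(-5, Pow(1237, 2)), 64), Add(-3453180, -1837163)) = Mul(Add(Add(-5, 1530169), 64), -5290343) = Mul(Add(1530164, 64), -5290343) = Mul(1530228, -5290343) = -8095430988204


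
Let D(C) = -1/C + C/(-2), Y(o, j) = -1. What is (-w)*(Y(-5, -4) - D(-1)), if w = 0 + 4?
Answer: 10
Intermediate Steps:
D(C) = -1/C - C/2 (D(C) = -1/C + C*(-½) = -1/C - C/2)
w = 4
(-w)*(Y(-5, -4) - D(-1)) = (-1*4)*(-1 - (-1/(-1) - ½*(-1))) = -4*(-1 - (-1*(-1) + ½)) = -4*(-1 - (1 + ½)) = -4*(-1 - 1*3/2) = -4*(-1 - 3/2) = -4*(-5/2) = 10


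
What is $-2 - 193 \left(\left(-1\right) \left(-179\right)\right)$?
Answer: $-34549$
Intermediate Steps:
$-2 - 193 \left(\left(-1\right) \left(-179\right)\right) = -2 - 34547 = -34549$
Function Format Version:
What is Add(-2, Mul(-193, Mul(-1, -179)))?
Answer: -34549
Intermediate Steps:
Add(-2, Mul(-193, Mul(-1, -179))) = Add(-2, Mul(-193, 179)) = Add(-2, -34547) = -34549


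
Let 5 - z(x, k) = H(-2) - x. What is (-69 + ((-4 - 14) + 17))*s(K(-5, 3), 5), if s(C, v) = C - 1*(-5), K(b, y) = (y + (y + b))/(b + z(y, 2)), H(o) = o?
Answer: -364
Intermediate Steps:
z(x, k) = 7 + x (z(x, k) = 5 - (-2 - x) = 5 + (2 + x) = 7 + x)
K(b, y) = (b + 2*y)/(7 + b + y) (K(b, y) = (y + (y + b))/(b + (7 + y)) = (y + (b + y))/(7 + b + y) = (b + 2*y)/(7 + b + y))
s(C, v) = 5 + C (s(C, v) = C + 5 = 5 + C)
(-69 + ((-4 - 14) + 17))*s(K(-5, 3), 5) = (-69 + ((-4 - 14) + 17))*(5 + (-5 + 2*3)/(7 - 5 + 3)) = (-69 + (-18 + 17))*(5 + (-5 + 6)/5) = (-69 - 1)*(5 + (⅕)*1) = -70*(5 + ⅕) = -70*26/5 = -364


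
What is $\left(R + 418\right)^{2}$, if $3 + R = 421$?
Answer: $698896$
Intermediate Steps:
$R = 418$ ($R = -3 + 421 = 418$)
$\left(R + 418\right)^{2} = \left(418 + 418\right)^{2} = 836^{2} = 698896$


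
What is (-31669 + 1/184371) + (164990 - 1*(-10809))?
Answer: 26573392231/184371 ≈ 1.4413e+5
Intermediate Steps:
(-31669 + 1/184371) + (164990 - 1*(-10809)) = (-31669 + 1/184371) + (164990 + 10809) = -5838845198/184371 + 175799 = 26573392231/184371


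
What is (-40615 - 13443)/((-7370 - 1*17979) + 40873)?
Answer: -27029/7762 ≈ -3.4822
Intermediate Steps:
(-40615 - 13443)/((-7370 - 1*17979) + 40873) = -54058/((-7370 - 17979) + 40873) = -54058/(-25349 + 40873) = -54058/15524 = -54058*1/15524 = -27029/7762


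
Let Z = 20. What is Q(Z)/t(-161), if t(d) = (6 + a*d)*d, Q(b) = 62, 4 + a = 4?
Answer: -31/483 ≈ -0.064182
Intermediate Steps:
a = 0 (a = -4 + 4 = 0)
t(d) = 6*d (t(d) = (6 + 0*d)*d = (6 + 0)*d = 6*d)
Q(Z)/t(-161) = 62/((6*(-161))) = 62/(-966) = 62*(-1/966) = -31/483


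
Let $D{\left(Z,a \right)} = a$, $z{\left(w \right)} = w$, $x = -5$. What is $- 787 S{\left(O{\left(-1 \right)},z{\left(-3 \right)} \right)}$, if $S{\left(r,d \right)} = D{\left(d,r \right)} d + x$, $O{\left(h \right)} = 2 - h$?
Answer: $11018$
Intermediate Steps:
$S{\left(r,d \right)} = -5 + d r$ ($S{\left(r,d \right)} = r d - 5 = d r - 5 = -5 + d r$)
$- 787 S{\left(O{\left(-1 \right)},z{\left(-3 \right)} \right)} = - 787 \left(-5 - 3 \left(2 - -1\right)\right) = - 787 \left(-5 - 3 \left(2 + 1\right)\right) = - 787 \left(-5 - 9\right) = \left(-787\right) \left(-14\right) = 11018$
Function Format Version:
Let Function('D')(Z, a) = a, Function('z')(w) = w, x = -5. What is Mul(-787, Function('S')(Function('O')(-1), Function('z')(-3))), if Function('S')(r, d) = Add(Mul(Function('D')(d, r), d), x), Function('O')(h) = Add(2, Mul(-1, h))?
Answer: 11018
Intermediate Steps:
Function('S')(r, d) = Add(-5, Mul(d, r)) (Function('S')(r, d) = Add(Mul(r, d), -5) = Add(Mul(d, r), -5) = Add(-5, Mul(d, r)))
Mul(-787, Function('S')(Function('O')(-1), Function('z')(-3))) = Mul(-787, Add(-5, Mul(-3, Add(2, Mul(-1, -1))))) = Mul(-787, Add(-5, Mul(-3, Add(2, 1)))) = Mul(-787, Add(-5, Mul(-3, 3))) = Mul(-787, Add(-5, -9)) = Mul(-787, -14) = 11018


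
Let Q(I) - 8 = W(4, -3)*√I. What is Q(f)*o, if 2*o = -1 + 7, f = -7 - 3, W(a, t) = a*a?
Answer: 24 + 48*I*√10 ≈ 24.0 + 151.79*I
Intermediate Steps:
W(a, t) = a²
f = -10
Q(I) = 8 + 16*√I (Q(I) = 8 + 4²*√I = 8 + 16*√I)
o = 3 (o = (-1 + 7)/2 = (½)*6 = 3)
Q(f)*o = (8 + 16*√(-10))*3 = (8 + 16*(I*√10))*3 = (8 + 16*I*√10)*3 = 24 + 48*I*√10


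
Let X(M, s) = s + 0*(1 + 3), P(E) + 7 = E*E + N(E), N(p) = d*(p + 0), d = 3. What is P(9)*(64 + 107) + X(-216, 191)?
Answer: 17462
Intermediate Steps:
N(p) = 3*p (N(p) = 3*(p + 0) = 3*p)
P(E) = -7 + E² + 3*E (P(E) = -7 + (E*E + 3*E) = -7 + (E² + 3*E) = -7 + E² + 3*E)
X(M, s) = s (X(M, s) = s + 0*4 = s + 0 = s)
P(9)*(64 + 107) + X(-216, 191) = (-7 + 9² + 3*9)*(64 + 107) + 191 = (-7 + 81 + 27)*171 + 191 = 101*171 + 191 = 17271 + 191 = 17462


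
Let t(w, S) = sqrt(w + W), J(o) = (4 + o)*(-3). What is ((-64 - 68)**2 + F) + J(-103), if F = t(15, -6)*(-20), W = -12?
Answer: 17721 - 20*sqrt(3) ≈ 17686.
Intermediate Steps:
J(o) = -12 - 3*o
t(w, S) = sqrt(-12 + w) (t(w, S) = sqrt(w - 12) = sqrt(-12 + w))
F = -20*sqrt(3) (F = sqrt(-12 + 15)*(-20) = sqrt(3)*(-20) = -20*sqrt(3) ≈ -34.641)
((-64 - 68)**2 + F) + J(-103) = ((-64 - 68)**2 - 20*sqrt(3)) + (-12 - 3*(-103)) = ((-132)**2 - 20*sqrt(3)) + (-12 + 309) = (17424 - 20*sqrt(3)) + 297 = 17721 - 20*sqrt(3)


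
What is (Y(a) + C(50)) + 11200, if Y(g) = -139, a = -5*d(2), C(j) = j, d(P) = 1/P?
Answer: 11111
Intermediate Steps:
a = -5/2 ≈ -2.5000
(Y(a) + C(50)) + 11200 = (-139 + 50) + 11200 = -89 + 11200 = 11111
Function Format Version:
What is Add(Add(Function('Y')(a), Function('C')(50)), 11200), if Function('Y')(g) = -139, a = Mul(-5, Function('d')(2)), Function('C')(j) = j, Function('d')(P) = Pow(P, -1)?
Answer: 11111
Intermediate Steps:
a = Rational(-5, 2) (a = Mul(-5, Pow(2, -1)) = Mul(-5, Rational(1, 2)) = Rational(-5, 2) ≈ -2.5000)
Add(Add(Function('Y')(a), Function('C')(50)), 11200) = Add(Add(-139, 50), 11200) = Add(-89, 11200) = 11111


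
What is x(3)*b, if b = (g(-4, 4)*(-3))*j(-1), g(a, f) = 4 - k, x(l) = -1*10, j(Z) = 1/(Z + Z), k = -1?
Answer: -75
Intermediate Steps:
j(Z) = 1/(2*Z)
x(l) = -10
g(a, f) = 5 (g(a, f) = 4 - 1*(-1) = 4 + 1 = 5)
b = 15/2 (b = (5*(-3))*((1/2)/(-1)) = -15*(-1)/2 = -15*(-1/2) = 15/2 ≈ 7.5000)
x(3)*b = -10*15/2 = -75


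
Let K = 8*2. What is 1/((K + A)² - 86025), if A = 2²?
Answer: -1/85625 ≈ -1.1679e-5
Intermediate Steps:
A = 4
K = 16
1/((K + A)² - 86025) = 1/((16 + 4)² - 86025) = 1/(20² - 86025) = 1/(400 - 86025) = 1/(-85625) = -1/85625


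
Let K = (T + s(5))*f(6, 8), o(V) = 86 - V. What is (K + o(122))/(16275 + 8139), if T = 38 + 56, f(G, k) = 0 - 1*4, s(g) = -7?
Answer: -64/4069 ≈ -0.015729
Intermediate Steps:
f(G, k) = -4 (f(G, k) = 0 - 4 = -4)
T = 94
K = -348 (K = (94 - 7)*(-4) = 87*(-4) = -348)
(K + o(122))/(16275 + 8139) = (-348 + (86 - 1*122))/(16275 + 8139) = (-348 + (86 - 122))/24414 = (-348 - 36)*(1/24414) = -384*1/24414 = -64/4069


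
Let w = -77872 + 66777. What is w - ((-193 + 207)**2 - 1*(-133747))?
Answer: -145038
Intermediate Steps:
w = -11095
w - ((-193 + 207)**2 - 1*(-133747)) = -11095 - ((-193 + 207)**2 - 1*(-133747)) = -11095 - (14**2 + 133747) = -11095 - (196 + 133747) = -11095 - 1*133943 = -11095 - 133943 = -145038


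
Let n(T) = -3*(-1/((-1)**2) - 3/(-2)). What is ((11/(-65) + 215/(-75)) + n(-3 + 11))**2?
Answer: 3129361/152100 ≈ 20.574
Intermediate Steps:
n(T) = -3/2 (n(T) = -3*(-1/1 - 3*(-1/2)) = -3*(-1*1 + 3/2) = -3*(-1 + 3/2) = -3*1/2 = -3/2)
((11/(-65) + 215/(-75)) + n(-3 + 11))**2 = ((11/(-65) + 215/(-75)) - 3/2)**2 = ((11*(-1/65) + 215*(-1/75)) - 3/2)**2 = ((-11/65 - 43/15) - 3/2)**2 = (-592/195 - 3/2)**2 = (-1769/390)**2 = 3129361/152100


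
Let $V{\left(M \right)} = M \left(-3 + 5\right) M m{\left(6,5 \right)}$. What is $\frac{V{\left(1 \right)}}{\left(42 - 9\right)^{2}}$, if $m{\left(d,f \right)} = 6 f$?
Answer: $\frac{20}{363} \approx 0.055096$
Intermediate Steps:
$V{\left(M \right)} = 60 M^{2}$ ($V{\left(M \right)} = M \left(-3 + 5\right) M 6 \cdot 5 = M 2 M 30 = 2 M^{2} \cdot 30 = 60 M^{2}$)
$\frac{V{\left(1 \right)}}{\left(42 - 9\right)^{2}} = \frac{60 \cdot 1^{2}}{\left(42 - 9\right)^{2}} = \frac{60 \cdot 1}{33^{2}} = \frac{60}{1089} = 60 \cdot \frac{1}{1089} = \frac{20}{363}$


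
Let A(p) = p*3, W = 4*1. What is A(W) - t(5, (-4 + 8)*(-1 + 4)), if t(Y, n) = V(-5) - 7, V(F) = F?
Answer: 24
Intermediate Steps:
W = 4
t(Y, n) = -12 (t(Y, n) = -5 - 7 = -12)
A(p) = 3*p
A(W) - t(5, (-4 + 8)*(-1 + 4)) = 3*4 - 1*(-12) = 12 + 12 = 24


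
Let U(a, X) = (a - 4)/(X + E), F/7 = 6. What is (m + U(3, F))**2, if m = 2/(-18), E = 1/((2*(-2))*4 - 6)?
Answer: 1256641/69006249 ≈ 0.018211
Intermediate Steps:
F = 42 (F = 7*6 = 42)
E = -1/22 (E = 1/(-4*4 - 6) = 1/(-16 - 6) = 1/(-22) = -1/22 ≈ -0.045455)
U(a, X) = (-4 + a)/(-1/22 + X) (U(a, X) = (a - 4)/(X - 1/22) = (-4 + a)/(-1/22 + X))
m = -1/9 (m = 2*(-1/18) = -1/9 ≈ -0.11111)
(m + U(3, F))**2 = (-1/9 + 22*(-4 + 3)/(-1 + 22*42))**2 = (-1/9 + 22*(-1)/(-1 + 924))**2 = (-1/9 + 22*(-1)/923)**2 = (-1/9 + 22*(1/923)*(-1))**2 = (-1/9 - 22/923)**2 = (-1121/8307)**2 = 1256641/69006249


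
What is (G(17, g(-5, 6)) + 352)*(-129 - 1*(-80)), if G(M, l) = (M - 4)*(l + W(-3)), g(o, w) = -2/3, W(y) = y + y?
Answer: -39004/3 ≈ -13001.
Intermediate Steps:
W(y) = 2*y
g(o, w) = -2/3 (g(o, w) = -2*1/3 = -2/3)
G(M, l) = (-6 + l)*(-4 + M) (G(M, l) = (M - 4)*(l + 2*(-3)) = (-4 + M)*(l - 6) = (-4 + M)*(-6 + l) = (-6 + l)*(-4 + M))
(G(17, g(-5, 6)) + 352)*(-129 - 1*(-80)) = ((24 - 6*17 - 4*(-2/3) + 17*(-2/3)) + 352)*(-129 - 1*(-80)) = ((24 - 102 + 8/3 - 34/3) + 352)*(-129 + 80) = (-260/3 + 352)*(-49) = (796/3)*(-49) = -39004/3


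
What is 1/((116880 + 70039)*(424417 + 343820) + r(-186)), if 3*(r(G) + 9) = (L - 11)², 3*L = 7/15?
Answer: 6075/872358407886694 ≈ 6.9639e-12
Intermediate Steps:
L = 7/45 (L = (7/15)/3 = (7*(1/15))/3 = (⅓)*(7/15) = 7/45 ≈ 0.15556)
r(G) = 183469/6075 (r(G) = -9 + (7/45 - 11)²/3 = -9 + (-488/45)²/3 = -9 + (⅓)*(238144/2025) = -9 + 238144/6075 = 183469/6075)
1/((116880 + 70039)*(424417 + 343820) + r(-186)) = 1/((116880 + 70039)*(424417 + 343820) + 183469/6075) = 1/(186919*768237 + 183469/6075) = 1/(143598091803 + 183469/6075) = 1/(872358407886694/6075) = 6075/872358407886694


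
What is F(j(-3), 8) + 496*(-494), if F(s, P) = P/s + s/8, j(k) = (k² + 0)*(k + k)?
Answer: -26463337/108 ≈ -2.4503e+5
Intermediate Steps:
j(k) = 2*k³ (j(k) = k²*(2*k) = 2*k³)
F(s, P) = s/8 + P/s (F(s, P) = P/s + s*(⅛) = P/s + s/8 = s/8 + P/s)
F(j(-3), 8) + 496*(-494) = ((2*(-3)³)/8 + 8/((2*(-3)³))) + 496*(-494) = ((2*(-27))/8 + 8/((2*(-27)))) - 245024 = ((⅛)*(-54) + 8/(-54)) - 245024 = (-27/4 + 8*(-1/54)) - 245024 = (-27/4 - 4/27) - 245024 = -745/108 - 245024 = -26463337/108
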